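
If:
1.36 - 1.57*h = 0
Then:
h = 0.87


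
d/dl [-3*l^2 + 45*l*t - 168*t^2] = -6*l + 45*t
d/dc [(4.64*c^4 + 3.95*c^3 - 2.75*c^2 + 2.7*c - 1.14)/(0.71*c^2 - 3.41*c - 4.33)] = (6.5888*c^5 - 44.6627*c^4 - 107.3038*c^3 - 43.85*c^2 + 25.4338*c - 15.5784)/(0.5041*c^4 - 4.8422*c^3 + 5.4795*c^2 + 29.5306*c + 18.7489)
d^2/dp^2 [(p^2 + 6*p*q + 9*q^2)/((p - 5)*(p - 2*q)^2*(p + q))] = 2*((p - 5)^2*(p - 2*q)^2*(p + q)^2 - 2*(p - 5)^2*(p - 2*q)^2*(p + q)*(p + 3*q) + (p - 5)^2*(p - 2*q)^2*(p^2 + 6*p*q + 9*q^2) - 4*(p - 5)^2*(p - 2*q)*(p + q)^2*(p + 3*q) + 2*(p - 5)^2*(p - 2*q)*(p + q)*(p^2 + 6*p*q + 9*q^2) + 3*(p - 5)^2*(p + q)^2*(p^2 + 6*p*q + 9*q^2) - 2*(p - 5)*(p - 2*q)^2*(p + q)^2*(p + 3*q) + (p - 5)*(p - 2*q)^2*(p + q)*(p^2 + 6*p*q + 9*q^2) + 2*(p - 5)*(p - 2*q)*(p + q)^2*(p^2 + 6*p*q + 9*q^2) + (p - 2*q)^2*(p + q)^2*(p^2 + 6*p*q + 9*q^2))/((p - 5)^3*(p - 2*q)^4*(p + q)^3)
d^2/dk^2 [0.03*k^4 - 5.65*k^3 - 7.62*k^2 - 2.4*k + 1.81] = 0.36*k^2 - 33.9*k - 15.24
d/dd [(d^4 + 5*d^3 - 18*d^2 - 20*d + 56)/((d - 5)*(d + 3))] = (2*d^5 - d^4 - 80*d^3 - 169*d^2 + 428*d + 412)/(d^4 - 4*d^3 - 26*d^2 + 60*d + 225)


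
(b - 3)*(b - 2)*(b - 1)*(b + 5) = b^4 - b^3 - 19*b^2 + 49*b - 30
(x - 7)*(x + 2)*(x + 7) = x^3 + 2*x^2 - 49*x - 98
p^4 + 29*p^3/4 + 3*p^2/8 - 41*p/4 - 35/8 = (p - 5/4)*(p + 1/2)*(p + 1)*(p + 7)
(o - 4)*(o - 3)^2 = o^3 - 10*o^2 + 33*o - 36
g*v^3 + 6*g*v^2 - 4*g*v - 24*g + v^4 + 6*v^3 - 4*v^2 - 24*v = (g + v)*(v - 2)*(v + 2)*(v + 6)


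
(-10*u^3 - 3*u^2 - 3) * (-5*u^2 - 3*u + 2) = 50*u^5 + 45*u^4 - 11*u^3 + 9*u^2 + 9*u - 6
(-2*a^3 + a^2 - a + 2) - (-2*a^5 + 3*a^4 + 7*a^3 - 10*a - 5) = 2*a^5 - 3*a^4 - 9*a^3 + a^2 + 9*a + 7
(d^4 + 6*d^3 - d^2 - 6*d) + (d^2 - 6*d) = d^4 + 6*d^3 - 12*d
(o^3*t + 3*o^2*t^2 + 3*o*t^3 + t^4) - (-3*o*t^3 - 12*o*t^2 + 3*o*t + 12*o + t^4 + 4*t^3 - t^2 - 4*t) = o^3*t + 3*o^2*t^2 + 6*o*t^3 + 12*o*t^2 - 3*o*t - 12*o - 4*t^3 + t^2 + 4*t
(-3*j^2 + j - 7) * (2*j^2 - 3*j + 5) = -6*j^4 + 11*j^3 - 32*j^2 + 26*j - 35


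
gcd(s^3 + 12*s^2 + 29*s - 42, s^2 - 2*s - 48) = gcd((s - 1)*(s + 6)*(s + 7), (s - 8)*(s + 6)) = s + 6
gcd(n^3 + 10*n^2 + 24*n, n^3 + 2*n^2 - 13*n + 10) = 1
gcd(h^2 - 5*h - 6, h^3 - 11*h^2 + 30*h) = h - 6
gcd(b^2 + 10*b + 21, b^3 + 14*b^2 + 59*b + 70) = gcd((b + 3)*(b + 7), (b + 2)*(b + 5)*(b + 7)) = b + 7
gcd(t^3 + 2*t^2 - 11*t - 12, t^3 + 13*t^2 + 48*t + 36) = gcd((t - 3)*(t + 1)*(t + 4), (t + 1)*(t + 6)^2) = t + 1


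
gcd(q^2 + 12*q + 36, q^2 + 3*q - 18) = q + 6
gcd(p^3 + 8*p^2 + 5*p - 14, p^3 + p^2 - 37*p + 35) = p^2 + 6*p - 7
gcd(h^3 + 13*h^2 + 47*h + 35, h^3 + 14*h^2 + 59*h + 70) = h^2 + 12*h + 35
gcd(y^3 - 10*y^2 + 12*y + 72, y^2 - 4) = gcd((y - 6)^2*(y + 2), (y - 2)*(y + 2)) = y + 2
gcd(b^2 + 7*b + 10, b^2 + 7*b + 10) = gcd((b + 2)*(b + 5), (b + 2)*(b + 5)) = b^2 + 7*b + 10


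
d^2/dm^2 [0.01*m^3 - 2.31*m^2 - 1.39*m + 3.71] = 0.06*m - 4.62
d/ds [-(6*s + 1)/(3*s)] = 1/(3*s^2)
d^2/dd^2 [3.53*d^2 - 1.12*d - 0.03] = 7.06000000000000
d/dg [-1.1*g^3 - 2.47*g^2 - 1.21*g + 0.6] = -3.3*g^2 - 4.94*g - 1.21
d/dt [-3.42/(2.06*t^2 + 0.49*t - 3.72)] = (14.0904*t + 1.6758)/(2.06*t^2 + 0.49*t - 3.72)^2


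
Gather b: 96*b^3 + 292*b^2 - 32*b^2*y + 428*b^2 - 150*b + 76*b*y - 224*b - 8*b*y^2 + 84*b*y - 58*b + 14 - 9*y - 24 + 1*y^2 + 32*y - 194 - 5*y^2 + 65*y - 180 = 96*b^3 + b^2*(720 - 32*y) + b*(-8*y^2 + 160*y - 432) - 4*y^2 + 88*y - 384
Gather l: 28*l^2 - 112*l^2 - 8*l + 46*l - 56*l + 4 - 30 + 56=-84*l^2 - 18*l + 30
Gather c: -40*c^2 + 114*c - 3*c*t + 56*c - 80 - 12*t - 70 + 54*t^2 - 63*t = -40*c^2 + c*(170 - 3*t) + 54*t^2 - 75*t - 150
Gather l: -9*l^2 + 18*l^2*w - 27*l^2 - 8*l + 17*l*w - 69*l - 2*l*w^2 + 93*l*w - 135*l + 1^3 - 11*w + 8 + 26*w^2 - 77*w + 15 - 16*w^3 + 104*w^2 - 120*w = l^2*(18*w - 36) + l*(-2*w^2 + 110*w - 212) - 16*w^3 + 130*w^2 - 208*w + 24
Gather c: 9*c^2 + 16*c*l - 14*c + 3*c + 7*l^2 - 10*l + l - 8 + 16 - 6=9*c^2 + c*(16*l - 11) + 7*l^2 - 9*l + 2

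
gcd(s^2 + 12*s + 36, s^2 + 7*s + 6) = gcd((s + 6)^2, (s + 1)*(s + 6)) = s + 6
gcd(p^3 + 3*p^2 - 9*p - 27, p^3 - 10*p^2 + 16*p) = 1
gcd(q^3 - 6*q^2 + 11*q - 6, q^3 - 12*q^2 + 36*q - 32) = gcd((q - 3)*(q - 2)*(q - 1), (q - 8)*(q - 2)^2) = q - 2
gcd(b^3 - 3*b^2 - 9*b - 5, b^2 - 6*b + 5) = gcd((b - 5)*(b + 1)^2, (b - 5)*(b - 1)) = b - 5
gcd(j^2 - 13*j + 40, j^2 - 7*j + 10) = j - 5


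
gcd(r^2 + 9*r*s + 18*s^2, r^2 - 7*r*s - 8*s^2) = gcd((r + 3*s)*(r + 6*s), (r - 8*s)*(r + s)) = 1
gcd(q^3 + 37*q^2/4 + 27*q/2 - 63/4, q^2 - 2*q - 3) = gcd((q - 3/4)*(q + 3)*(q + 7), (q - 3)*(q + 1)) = 1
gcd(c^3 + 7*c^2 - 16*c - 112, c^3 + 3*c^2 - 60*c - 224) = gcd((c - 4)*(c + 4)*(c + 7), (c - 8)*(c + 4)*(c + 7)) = c^2 + 11*c + 28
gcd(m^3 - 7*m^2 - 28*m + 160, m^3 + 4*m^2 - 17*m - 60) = m^2 + m - 20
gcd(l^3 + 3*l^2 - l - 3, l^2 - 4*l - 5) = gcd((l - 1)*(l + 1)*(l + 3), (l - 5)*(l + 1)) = l + 1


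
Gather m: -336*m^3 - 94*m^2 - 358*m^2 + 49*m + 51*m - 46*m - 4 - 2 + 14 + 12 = -336*m^3 - 452*m^2 + 54*m + 20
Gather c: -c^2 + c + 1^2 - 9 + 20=-c^2 + c + 12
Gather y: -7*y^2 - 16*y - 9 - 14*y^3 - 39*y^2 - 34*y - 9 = -14*y^3 - 46*y^2 - 50*y - 18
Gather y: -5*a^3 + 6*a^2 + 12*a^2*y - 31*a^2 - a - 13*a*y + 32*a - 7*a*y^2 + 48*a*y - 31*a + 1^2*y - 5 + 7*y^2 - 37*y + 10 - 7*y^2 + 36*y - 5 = -5*a^3 - 25*a^2 - 7*a*y^2 + y*(12*a^2 + 35*a)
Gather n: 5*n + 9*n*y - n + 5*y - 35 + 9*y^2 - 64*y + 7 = n*(9*y + 4) + 9*y^2 - 59*y - 28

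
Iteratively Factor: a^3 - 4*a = (a - 2)*(a^2 + 2*a) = a*(a - 2)*(a + 2)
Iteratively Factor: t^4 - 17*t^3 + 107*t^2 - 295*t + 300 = (t - 4)*(t^3 - 13*t^2 + 55*t - 75) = (t - 5)*(t - 4)*(t^2 - 8*t + 15) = (t - 5)*(t - 4)*(t - 3)*(t - 5)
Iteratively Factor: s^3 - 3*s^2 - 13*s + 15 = (s - 1)*(s^2 - 2*s - 15) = (s - 5)*(s - 1)*(s + 3)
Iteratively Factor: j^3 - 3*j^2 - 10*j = (j - 5)*(j^2 + 2*j) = j*(j - 5)*(j + 2)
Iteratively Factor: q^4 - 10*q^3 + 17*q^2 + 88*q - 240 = (q + 3)*(q^3 - 13*q^2 + 56*q - 80) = (q - 4)*(q + 3)*(q^2 - 9*q + 20) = (q - 4)^2*(q + 3)*(q - 5)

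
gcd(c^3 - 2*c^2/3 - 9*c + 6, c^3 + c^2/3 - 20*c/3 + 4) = c^2 + 7*c/3 - 2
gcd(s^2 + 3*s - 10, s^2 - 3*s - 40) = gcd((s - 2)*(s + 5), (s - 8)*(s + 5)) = s + 5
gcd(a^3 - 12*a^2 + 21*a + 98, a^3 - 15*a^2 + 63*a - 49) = a^2 - 14*a + 49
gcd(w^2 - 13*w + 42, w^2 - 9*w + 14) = w - 7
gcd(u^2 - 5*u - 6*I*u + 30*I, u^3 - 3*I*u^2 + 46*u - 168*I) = u - 6*I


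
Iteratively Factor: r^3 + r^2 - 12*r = (r)*(r^2 + r - 12) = r*(r - 3)*(r + 4)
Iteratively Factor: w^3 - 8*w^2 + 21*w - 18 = (w - 3)*(w^2 - 5*w + 6) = (w - 3)*(w - 2)*(w - 3)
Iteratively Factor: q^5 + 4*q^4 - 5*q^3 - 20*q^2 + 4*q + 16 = (q + 1)*(q^4 + 3*q^3 - 8*q^2 - 12*q + 16) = (q + 1)*(q + 4)*(q^3 - q^2 - 4*q + 4) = (q + 1)*(q + 2)*(q + 4)*(q^2 - 3*q + 2) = (q - 1)*(q + 1)*(q + 2)*(q + 4)*(q - 2)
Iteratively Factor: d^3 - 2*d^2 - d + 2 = (d - 2)*(d^2 - 1) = (d - 2)*(d + 1)*(d - 1)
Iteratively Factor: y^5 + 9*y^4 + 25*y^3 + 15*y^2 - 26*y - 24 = (y + 2)*(y^4 + 7*y^3 + 11*y^2 - 7*y - 12) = (y + 2)*(y + 4)*(y^3 + 3*y^2 - y - 3) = (y + 1)*(y + 2)*(y + 4)*(y^2 + 2*y - 3) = (y + 1)*(y + 2)*(y + 3)*(y + 4)*(y - 1)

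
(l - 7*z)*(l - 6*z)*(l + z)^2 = l^4 - 11*l^3*z + 17*l^2*z^2 + 71*l*z^3 + 42*z^4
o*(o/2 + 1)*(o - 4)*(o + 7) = o^4/2 + 5*o^3/2 - 11*o^2 - 28*o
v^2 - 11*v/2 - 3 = (v - 6)*(v + 1/2)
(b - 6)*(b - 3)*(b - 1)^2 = b^4 - 11*b^3 + 37*b^2 - 45*b + 18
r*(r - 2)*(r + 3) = r^3 + r^2 - 6*r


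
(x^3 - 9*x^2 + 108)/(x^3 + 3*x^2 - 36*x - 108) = (x - 6)/(x + 6)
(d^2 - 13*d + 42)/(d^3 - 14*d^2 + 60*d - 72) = (d - 7)/(d^2 - 8*d + 12)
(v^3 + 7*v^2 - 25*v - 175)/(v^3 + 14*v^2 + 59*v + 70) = (v - 5)/(v + 2)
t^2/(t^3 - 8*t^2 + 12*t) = t/(t^2 - 8*t + 12)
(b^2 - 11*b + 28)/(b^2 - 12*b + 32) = (b - 7)/(b - 8)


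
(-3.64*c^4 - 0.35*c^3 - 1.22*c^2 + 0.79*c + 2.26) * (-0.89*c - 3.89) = 3.2396*c^5 + 14.4711*c^4 + 2.4473*c^3 + 4.0427*c^2 - 5.0845*c - 8.7914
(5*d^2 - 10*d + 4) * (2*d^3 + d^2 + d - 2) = 10*d^5 - 15*d^4 + 3*d^3 - 16*d^2 + 24*d - 8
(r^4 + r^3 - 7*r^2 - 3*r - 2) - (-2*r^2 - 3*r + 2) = r^4 + r^3 - 5*r^2 - 4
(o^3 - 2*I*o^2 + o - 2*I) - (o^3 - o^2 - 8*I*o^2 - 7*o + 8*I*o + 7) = o^2 + 6*I*o^2 + 8*o - 8*I*o - 7 - 2*I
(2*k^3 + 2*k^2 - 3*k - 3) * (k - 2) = 2*k^4 - 2*k^3 - 7*k^2 + 3*k + 6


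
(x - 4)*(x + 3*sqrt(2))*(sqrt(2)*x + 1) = sqrt(2)*x^3 - 4*sqrt(2)*x^2 + 7*x^2 - 28*x + 3*sqrt(2)*x - 12*sqrt(2)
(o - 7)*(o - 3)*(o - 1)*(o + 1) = o^4 - 10*o^3 + 20*o^2 + 10*o - 21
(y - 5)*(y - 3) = y^2 - 8*y + 15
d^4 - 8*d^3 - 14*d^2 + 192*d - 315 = (d - 7)*(d - 3)^2*(d + 5)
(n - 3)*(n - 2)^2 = n^3 - 7*n^2 + 16*n - 12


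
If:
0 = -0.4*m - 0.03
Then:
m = -0.08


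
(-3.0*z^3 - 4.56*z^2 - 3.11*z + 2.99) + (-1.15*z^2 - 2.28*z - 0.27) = -3.0*z^3 - 5.71*z^2 - 5.39*z + 2.72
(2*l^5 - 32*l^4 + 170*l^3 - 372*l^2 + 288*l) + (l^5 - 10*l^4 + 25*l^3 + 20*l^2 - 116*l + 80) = 3*l^5 - 42*l^4 + 195*l^3 - 352*l^2 + 172*l + 80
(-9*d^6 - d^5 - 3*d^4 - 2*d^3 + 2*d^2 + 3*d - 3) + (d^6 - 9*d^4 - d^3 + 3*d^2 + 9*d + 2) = -8*d^6 - d^5 - 12*d^4 - 3*d^3 + 5*d^2 + 12*d - 1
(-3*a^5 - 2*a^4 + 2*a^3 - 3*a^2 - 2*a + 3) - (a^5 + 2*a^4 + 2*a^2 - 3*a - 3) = -4*a^5 - 4*a^4 + 2*a^3 - 5*a^2 + a + 6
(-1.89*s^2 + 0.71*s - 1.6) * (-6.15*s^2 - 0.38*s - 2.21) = 11.6235*s^4 - 3.6483*s^3 + 13.7471*s^2 - 0.9611*s + 3.536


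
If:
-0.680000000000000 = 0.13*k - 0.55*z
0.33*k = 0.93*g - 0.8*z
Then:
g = 2.36145574855252*z - 1.8560794044665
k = 4.23076923076923*z - 5.23076923076923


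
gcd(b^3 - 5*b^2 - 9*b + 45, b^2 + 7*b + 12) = b + 3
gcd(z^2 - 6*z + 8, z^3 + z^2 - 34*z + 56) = z^2 - 6*z + 8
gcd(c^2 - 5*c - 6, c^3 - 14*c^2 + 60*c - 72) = c - 6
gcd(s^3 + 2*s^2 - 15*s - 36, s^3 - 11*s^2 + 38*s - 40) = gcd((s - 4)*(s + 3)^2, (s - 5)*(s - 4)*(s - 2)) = s - 4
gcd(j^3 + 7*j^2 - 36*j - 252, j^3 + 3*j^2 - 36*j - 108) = j^2 - 36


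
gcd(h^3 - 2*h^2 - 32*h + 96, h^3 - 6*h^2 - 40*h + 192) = h^2 + 2*h - 24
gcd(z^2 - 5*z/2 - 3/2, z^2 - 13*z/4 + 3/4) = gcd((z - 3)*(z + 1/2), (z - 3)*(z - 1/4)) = z - 3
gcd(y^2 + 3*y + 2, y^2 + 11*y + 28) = 1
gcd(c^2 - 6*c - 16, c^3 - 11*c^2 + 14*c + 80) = c^2 - 6*c - 16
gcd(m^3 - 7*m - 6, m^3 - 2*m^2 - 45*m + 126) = m - 3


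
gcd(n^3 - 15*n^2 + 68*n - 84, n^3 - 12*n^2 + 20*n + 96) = n - 6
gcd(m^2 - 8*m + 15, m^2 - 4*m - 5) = m - 5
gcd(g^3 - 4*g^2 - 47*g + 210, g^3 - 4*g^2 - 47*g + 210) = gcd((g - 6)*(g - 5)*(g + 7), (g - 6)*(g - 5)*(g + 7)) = g^3 - 4*g^2 - 47*g + 210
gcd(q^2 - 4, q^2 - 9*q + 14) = q - 2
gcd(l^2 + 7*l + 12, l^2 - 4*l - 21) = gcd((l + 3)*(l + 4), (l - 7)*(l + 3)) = l + 3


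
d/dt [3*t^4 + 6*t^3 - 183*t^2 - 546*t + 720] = 12*t^3 + 18*t^2 - 366*t - 546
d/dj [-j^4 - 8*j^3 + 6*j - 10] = -4*j^3 - 24*j^2 + 6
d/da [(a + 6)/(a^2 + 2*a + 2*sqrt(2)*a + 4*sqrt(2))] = (a^2 + 2*a + 2*sqrt(2)*a - 2*(a + 6)*(a + 1 + sqrt(2)) + 4*sqrt(2))/(a^2 + 2*a + 2*sqrt(2)*a + 4*sqrt(2))^2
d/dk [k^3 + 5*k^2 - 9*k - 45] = 3*k^2 + 10*k - 9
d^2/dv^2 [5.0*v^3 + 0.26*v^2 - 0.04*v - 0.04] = 30.0*v + 0.52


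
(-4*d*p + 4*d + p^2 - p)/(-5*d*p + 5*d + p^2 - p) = (-4*d + p)/(-5*d + p)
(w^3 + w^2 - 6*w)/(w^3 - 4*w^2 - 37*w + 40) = w*(w^2 + w - 6)/(w^3 - 4*w^2 - 37*w + 40)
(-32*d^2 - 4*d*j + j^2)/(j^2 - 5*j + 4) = (-32*d^2 - 4*d*j + j^2)/(j^2 - 5*j + 4)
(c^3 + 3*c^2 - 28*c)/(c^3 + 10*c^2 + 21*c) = (c - 4)/(c + 3)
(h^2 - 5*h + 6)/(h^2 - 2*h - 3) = (h - 2)/(h + 1)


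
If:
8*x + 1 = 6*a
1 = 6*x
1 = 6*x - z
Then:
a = 7/18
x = 1/6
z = 0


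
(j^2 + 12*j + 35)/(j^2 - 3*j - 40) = (j + 7)/(j - 8)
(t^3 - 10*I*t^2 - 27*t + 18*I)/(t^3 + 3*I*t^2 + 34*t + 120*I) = (t^2 - 4*I*t - 3)/(t^2 + 9*I*t - 20)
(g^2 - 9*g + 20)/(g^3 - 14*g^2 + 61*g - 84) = (g - 5)/(g^2 - 10*g + 21)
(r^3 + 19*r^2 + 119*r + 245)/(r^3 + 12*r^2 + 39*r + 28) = (r^2 + 12*r + 35)/(r^2 + 5*r + 4)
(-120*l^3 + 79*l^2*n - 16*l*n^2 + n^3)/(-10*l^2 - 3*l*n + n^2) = (24*l^2 - 11*l*n + n^2)/(2*l + n)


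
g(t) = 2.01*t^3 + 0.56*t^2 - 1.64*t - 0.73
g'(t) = 6.03*t^2 + 1.12*t - 1.64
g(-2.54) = -25.89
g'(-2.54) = 34.42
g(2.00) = 14.31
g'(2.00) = 24.72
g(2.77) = 41.74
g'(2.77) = 47.73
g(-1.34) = -2.36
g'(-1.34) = 7.69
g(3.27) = 70.18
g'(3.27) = 66.50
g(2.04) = 15.32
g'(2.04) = 25.74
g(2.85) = 45.67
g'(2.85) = 50.53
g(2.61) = 34.54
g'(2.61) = 42.36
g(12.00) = 3533.51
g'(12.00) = 880.12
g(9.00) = 1495.16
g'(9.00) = 496.87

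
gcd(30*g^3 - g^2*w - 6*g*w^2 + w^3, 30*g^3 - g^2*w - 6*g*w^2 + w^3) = 30*g^3 - g^2*w - 6*g*w^2 + w^3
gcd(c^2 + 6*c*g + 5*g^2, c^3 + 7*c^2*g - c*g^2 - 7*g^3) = c + g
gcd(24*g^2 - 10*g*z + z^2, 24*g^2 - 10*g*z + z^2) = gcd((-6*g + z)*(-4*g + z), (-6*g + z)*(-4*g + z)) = 24*g^2 - 10*g*z + z^2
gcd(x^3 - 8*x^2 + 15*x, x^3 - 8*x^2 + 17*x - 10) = x - 5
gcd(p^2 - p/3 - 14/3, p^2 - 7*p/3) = p - 7/3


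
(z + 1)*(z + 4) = z^2 + 5*z + 4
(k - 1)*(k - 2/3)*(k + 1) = k^3 - 2*k^2/3 - k + 2/3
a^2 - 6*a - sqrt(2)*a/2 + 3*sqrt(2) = (a - 6)*(a - sqrt(2)/2)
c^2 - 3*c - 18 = (c - 6)*(c + 3)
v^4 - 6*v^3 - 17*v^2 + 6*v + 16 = (v - 8)*(v - 1)*(v + 1)*(v + 2)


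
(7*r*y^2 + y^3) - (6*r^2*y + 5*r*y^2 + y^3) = -6*r^2*y + 2*r*y^2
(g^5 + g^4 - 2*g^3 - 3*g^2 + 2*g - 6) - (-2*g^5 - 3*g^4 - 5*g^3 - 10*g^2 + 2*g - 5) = 3*g^5 + 4*g^4 + 3*g^3 + 7*g^2 - 1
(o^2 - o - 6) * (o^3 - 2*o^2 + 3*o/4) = o^5 - 3*o^4 - 13*o^3/4 + 45*o^2/4 - 9*o/2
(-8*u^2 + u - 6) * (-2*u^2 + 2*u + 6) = 16*u^4 - 18*u^3 - 34*u^2 - 6*u - 36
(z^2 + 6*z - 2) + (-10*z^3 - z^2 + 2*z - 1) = -10*z^3 + 8*z - 3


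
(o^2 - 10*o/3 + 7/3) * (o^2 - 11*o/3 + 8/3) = o^4 - 7*o^3 + 155*o^2/9 - 157*o/9 + 56/9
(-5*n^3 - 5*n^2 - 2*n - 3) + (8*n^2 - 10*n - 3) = -5*n^3 + 3*n^2 - 12*n - 6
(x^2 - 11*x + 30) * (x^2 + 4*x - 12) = x^4 - 7*x^3 - 26*x^2 + 252*x - 360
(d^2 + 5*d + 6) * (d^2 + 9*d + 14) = d^4 + 14*d^3 + 65*d^2 + 124*d + 84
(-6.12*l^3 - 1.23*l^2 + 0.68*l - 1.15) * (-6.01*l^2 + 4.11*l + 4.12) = 36.7812*l^5 - 17.7609*l^4 - 34.3565*l^3 + 4.6387*l^2 - 1.9249*l - 4.738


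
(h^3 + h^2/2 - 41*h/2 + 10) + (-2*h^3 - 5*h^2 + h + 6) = -h^3 - 9*h^2/2 - 39*h/2 + 16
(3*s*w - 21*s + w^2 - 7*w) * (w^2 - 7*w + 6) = 3*s*w^3 - 42*s*w^2 + 165*s*w - 126*s + w^4 - 14*w^3 + 55*w^2 - 42*w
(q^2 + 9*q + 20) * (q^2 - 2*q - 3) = q^4 + 7*q^3 - q^2 - 67*q - 60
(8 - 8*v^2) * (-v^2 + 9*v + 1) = 8*v^4 - 72*v^3 - 16*v^2 + 72*v + 8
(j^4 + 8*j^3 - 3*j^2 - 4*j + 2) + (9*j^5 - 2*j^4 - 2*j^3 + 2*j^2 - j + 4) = 9*j^5 - j^4 + 6*j^3 - j^2 - 5*j + 6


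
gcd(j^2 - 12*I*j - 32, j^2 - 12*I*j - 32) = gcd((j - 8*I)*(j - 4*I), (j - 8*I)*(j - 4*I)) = j^2 - 12*I*j - 32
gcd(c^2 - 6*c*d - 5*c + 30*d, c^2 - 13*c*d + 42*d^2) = c - 6*d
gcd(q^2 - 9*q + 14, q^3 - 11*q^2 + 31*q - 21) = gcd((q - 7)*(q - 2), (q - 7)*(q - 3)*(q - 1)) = q - 7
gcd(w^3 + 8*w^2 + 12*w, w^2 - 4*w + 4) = 1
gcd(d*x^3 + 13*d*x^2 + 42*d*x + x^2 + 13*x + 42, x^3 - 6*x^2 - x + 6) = 1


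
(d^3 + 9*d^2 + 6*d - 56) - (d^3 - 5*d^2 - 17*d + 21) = 14*d^2 + 23*d - 77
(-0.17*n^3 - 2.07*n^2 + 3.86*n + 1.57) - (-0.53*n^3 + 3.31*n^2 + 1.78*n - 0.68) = 0.36*n^3 - 5.38*n^2 + 2.08*n + 2.25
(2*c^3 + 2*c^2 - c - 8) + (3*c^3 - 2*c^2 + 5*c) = 5*c^3 + 4*c - 8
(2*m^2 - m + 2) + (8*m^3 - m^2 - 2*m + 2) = 8*m^3 + m^2 - 3*m + 4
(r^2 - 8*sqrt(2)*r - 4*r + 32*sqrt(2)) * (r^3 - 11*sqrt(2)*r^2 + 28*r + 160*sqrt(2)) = r^5 - 19*sqrt(2)*r^4 - 4*r^4 + 76*sqrt(2)*r^3 + 204*r^3 - 816*r^2 - 64*sqrt(2)*r^2 - 2560*r + 256*sqrt(2)*r + 10240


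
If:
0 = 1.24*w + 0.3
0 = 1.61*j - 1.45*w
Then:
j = -0.22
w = -0.24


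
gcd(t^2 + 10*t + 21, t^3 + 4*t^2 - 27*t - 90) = t + 3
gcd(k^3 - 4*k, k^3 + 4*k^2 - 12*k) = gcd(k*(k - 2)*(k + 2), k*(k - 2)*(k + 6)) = k^2 - 2*k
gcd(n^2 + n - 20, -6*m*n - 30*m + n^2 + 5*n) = n + 5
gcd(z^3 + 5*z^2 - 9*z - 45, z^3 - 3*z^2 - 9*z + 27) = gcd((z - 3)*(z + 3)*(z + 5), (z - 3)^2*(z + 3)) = z^2 - 9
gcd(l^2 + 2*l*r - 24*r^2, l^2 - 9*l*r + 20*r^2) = -l + 4*r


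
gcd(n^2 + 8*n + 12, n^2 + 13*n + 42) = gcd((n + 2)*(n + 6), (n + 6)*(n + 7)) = n + 6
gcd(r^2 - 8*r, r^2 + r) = r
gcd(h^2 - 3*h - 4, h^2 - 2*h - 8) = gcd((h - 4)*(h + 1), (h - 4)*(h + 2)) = h - 4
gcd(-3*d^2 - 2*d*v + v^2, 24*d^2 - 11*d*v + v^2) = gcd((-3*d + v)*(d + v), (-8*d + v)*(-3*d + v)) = -3*d + v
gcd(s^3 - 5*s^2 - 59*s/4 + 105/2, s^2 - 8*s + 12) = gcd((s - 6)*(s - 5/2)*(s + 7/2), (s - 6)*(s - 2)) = s - 6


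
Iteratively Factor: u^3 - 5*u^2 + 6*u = (u)*(u^2 - 5*u + 6) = u*(u - 2)*(u - 3)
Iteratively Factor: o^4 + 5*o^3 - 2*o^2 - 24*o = (o)*(o^3 + 5*o^2 - 2*o - 24) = o*(o + 4)*(o^2 + o - 6) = o*(o + 3)*(o + 4)*(o - 2)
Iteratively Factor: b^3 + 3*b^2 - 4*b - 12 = (b + 2)*(b^2 + b - 6) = (b + 2)*(b + 3)*(b - 2)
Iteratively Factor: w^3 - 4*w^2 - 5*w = (w - 5)*(w^2 + w) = (w - 5)*(w + 1)*(w)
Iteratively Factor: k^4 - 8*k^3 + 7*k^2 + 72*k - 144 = (k - 3)*(k^3 - 5*k^2 - 8*k + 48) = (k - 4)*(k - 3)*(k^2 - k - 12) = (k - 4)^2*(k - 3)*(k + 3)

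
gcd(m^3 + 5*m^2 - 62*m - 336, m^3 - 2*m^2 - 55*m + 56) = m^2 - m - 56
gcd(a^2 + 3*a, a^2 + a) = a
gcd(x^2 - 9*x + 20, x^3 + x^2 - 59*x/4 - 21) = x - 4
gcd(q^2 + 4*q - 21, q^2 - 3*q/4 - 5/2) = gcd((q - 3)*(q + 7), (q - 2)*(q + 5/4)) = 1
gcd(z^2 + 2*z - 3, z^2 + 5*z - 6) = z - 1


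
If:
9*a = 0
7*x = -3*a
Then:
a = 0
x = 0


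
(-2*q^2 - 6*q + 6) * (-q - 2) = 2*q^3 + 10*q^2 + 6*q - 12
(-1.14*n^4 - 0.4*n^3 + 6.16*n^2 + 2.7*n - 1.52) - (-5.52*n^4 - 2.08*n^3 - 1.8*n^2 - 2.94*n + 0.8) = 4.38*n^4 + 1.68*n^3 + 7.96*n^2 + 5.64*n - 2.32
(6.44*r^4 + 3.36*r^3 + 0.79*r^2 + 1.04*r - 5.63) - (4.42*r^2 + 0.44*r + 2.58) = 6.44*r^4 + 3.36*r^3 - 3.63*r^2 + 0.6*r - 8.21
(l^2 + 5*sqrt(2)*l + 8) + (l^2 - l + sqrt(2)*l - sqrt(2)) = 2*l^2 - l + 6*sqrt(2)*l - sqrt(2) + 8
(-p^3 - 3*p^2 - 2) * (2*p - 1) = -2*p^4 - 5*p^3 + 3*p^2 - 4*p + 2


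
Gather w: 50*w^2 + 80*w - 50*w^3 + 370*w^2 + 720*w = -50*w^3 + 420*w^2 + 800*w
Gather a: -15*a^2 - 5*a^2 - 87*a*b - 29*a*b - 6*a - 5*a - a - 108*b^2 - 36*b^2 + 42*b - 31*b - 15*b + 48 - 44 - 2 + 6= -20*a^2 + a*(-116*b - 12) - 144*b^2 - 4*b + 8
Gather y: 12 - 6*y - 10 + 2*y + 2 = 4 - 4*y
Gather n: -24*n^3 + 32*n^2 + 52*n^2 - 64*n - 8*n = -24*n^3 + 84*n^2 - 72*n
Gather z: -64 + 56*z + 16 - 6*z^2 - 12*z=-6*z^2 + 44*z - 48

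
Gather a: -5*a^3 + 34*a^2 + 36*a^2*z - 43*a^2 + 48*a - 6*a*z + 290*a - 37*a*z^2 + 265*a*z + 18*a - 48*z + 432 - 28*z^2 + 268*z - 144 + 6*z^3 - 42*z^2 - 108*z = -5*a^3 + a^2*(36*z - 9) + a*(-37*z^2 + 259*z + 356) + 6*z^3 - 70*z^2 + 112*z + 288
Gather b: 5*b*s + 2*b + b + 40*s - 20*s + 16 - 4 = b*(5*s + 3) + 20*s + 12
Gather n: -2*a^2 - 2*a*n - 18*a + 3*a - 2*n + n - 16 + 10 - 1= -2*a^2 - 15*a + n*(-2*a - 1) - 7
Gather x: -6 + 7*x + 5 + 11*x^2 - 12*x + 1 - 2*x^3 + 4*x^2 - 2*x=-2*x^3 + 15*x^2 - 7*x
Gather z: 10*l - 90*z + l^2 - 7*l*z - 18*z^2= l^2 + 10*l - 18*z^2 + z*(-7*l - 90)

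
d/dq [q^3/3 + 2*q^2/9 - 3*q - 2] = q^2 + 4*q/9 - 3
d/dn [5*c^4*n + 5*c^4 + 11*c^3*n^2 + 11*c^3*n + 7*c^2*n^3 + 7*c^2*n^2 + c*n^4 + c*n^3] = c*(5*c^3 + 22*c^2*n + 11*c^2 + 21*c*n^2 + 14*c*n + 4*n^3 + 3*n^2)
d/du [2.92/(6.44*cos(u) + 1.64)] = 18.8048*sin(u)/(6.44*cos(u) + 1.64)^2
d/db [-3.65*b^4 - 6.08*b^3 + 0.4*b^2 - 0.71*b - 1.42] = -14.6*b^3 - 18.24*b^2 + 0.8*b - 0.71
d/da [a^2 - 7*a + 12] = 2*a - 7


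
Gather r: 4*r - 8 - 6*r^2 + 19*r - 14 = -6*r^2 + 23*r - 22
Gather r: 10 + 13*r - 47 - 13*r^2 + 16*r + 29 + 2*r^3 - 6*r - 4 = 2*r^3 - 13*r^2 + 23*r - 12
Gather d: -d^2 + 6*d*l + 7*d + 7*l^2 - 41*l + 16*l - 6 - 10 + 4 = -d^2 + d*(6*l + 7) + 7*l^2 - 25*l - 12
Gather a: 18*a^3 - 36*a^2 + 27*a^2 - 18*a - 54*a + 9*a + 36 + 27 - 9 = 18*a^3 - 9*a^2 - 63*a + 54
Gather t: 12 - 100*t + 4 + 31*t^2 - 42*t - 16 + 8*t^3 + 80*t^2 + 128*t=8*t^3 + 111*t^2 - 14*t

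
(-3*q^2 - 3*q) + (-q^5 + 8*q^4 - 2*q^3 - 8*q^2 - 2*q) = -q^5 + 8*q^4 - 2*q^3 - 11*q^2 - 5*q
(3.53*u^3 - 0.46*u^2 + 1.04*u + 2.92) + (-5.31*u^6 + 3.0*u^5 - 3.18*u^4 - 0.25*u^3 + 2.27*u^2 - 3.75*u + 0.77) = -5.31*u^6 + 3.0*u^5 - 3.18*u^4 + 3.28*u^3 + 1.81*u^2 - 2.71*u + 3.69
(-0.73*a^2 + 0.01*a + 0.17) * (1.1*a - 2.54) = -0.803*a^3 + 1.8652*a^2 + 0.1616*a - 0.4318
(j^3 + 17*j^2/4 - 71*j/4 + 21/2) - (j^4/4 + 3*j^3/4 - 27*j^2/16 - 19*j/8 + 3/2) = -j^4/4 + j^3/4 + 95*j^2/16 - 123*j/8 + 9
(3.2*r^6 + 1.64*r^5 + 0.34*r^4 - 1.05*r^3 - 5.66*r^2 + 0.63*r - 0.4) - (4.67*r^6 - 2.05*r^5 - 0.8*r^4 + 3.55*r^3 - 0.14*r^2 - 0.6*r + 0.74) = -1.47*r^6 + 3.69*r^5 + 1.14*r^4 - 4.6*r^3 - 5.52*r^2 + 1.23*r - 1.14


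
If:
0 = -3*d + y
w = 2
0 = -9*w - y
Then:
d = -6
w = 2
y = -18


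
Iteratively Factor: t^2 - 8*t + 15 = (t - 3)*(t - 5)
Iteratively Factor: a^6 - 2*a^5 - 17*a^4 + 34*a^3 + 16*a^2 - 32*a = (a + 1)*(a^5 - 3*a^4 - 14*a^3 + 48*a^2 - 32*a) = (a - 2)*(a + 1)*(a^4 - a^3 - 16*a^2 + 16*a) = a*(a - 2)*(a + 1)*(a^3 - a^2 - 16*a + 16) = a*(a - 4)*(a - 2)*(a + 1)*(a^2 + 3*a - 4) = a*(a - 4)*(a - 2)*(a + 1)*(a + 4)*(a - 1)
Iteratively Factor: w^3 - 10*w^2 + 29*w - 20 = (w - 5)*(w^2 - 5*w + 4) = (w - 5)*(w - 1)*(w - 4)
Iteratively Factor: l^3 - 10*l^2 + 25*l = (l)*(l^2 - 10*l + 25) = l*(l - 5)*(l - 5)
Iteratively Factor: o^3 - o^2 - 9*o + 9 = (o + 3)*(o^2 - 4*o + 3) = (o - 3)*(o + 3)*(o - 1)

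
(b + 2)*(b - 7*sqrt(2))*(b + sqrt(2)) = b^3 - 6*sqrt(2)*b^2 + 2*b^2 - 12*sqrt(2)*b - 14*b - 28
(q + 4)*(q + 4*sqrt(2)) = q^2 + 4*q + 4*sqrt(2)*q + 16*sqrt(2)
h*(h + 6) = h^2 + 6*h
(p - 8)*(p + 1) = p^2 - 7*p - 8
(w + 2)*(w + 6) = w^2 + 8*w + 12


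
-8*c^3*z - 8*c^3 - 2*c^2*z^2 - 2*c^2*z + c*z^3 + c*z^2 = (-4*c + z)*(2*c + z)*(c*z + c)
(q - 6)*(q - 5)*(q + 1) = q^3 - 10*q^2 + 19*q + 30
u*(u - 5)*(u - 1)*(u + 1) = u^4 - 5*u^3 - u^2 + 5*u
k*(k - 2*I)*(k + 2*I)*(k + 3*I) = k^4 + 3*I*k^3 + 4*k^2 + 12*I*k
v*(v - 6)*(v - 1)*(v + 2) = v^4 - 5*v^3 - 8*v^2 + 12*v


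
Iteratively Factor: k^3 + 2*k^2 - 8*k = (k)*(k^2 + 2*k - 8) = k*(k - 2)*(k + 4)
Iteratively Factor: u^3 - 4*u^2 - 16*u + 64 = (u + 4)*(u^2 - 8*u + 16) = (u - 4)*(u + 4)*(u - 4)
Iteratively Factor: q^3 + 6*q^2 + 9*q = (q)*(q^2 + 6*q + 9) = q*(q + 3)*(q + 3)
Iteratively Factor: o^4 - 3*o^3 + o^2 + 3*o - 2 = (o - 1)*(o^3 - 2*o^2 - o + 2) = (o - 1)*(o + 1)*(o^2 - 3*o + 2) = (o - 2)*(o - 1)*(o + 1)*(o - 1)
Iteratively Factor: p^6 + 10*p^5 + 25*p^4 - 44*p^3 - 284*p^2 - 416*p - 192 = (p + 1)*(p^5 + 9*p^4 + 16*p^3 - 60*p^2 - 224*p - 192) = (p - 3)*(p + 1)*(p^4 + 12*p^3 + 52*p^2 + 96*p + 64) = (p - 3)*(p + 1)*(p + 2)*(p^3 + 10*p^2 + 32*p + 32) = (p - 3)*(p + 1)*(p + 2)^2*(p^2 + 8*p + 16) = (p - 3)*(p + 1)*(p + 2)^2*(p + 4)*(p + 4)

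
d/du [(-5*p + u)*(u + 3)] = -5*p + 2*u + 3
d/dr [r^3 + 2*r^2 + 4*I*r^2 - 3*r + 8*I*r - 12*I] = 3*r^2 + r*(4 + 8*I) - 3 + 8*I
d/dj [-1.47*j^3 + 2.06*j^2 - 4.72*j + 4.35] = -4.41*j^2 + 4.12*j - 4.72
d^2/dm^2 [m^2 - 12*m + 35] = 2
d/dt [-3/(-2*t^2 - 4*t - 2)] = 3*(-t - 1)/(t^2 + 2*t + 1)^2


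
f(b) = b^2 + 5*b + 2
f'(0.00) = 5.00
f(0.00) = 2.00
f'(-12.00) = -19.00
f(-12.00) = 86.00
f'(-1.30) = 2.40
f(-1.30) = -2.81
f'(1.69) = 8.38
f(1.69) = 13.31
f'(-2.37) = 0.26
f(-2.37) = -4.23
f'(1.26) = 7.52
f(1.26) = 9.89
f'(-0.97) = 3.06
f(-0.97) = -1.91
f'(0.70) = 6.40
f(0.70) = 5.99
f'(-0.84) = 3.32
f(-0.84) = -1.49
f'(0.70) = 6.40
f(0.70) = 5.99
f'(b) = 2*b + 5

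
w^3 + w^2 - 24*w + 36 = (w - 3)*(w - 2)*(w + 6)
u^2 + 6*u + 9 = (u + 3)^2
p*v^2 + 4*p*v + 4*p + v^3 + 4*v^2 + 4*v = (p + v)*(v + 2)^2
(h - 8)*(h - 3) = h^2 - 11*h + 24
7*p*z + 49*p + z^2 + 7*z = (7*p + z)*(z + 7)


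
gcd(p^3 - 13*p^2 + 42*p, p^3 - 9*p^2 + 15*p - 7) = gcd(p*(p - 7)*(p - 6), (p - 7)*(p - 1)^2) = p - 7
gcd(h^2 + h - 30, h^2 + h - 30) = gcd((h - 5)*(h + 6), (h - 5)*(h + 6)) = h^2 + h - 30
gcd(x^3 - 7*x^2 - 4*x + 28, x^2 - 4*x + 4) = x - 2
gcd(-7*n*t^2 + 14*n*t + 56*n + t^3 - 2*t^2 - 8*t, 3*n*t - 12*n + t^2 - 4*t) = t - 4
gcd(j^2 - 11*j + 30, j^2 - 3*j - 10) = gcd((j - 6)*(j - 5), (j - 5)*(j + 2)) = j - 5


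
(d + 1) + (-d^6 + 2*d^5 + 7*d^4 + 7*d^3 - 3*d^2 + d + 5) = -d^6 + 2*d^5 + 7*d^4 + 7*d^3 - 3*d^2 + 2*d + 6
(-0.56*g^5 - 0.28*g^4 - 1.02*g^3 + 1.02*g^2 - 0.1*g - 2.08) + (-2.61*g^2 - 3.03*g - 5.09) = -0.56*g^5 - 0.28*g^4 - 1.02*g^3 - 1.59*g^2 - 3.13*g - 7.17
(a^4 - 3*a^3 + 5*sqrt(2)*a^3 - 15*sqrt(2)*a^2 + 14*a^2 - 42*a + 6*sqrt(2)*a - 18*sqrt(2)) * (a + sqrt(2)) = a^5 - 3*a^4 + 6*sqrt(2)*a^4 - 18*sqrt(2)*a^3 + 24*a^3 - 72*a^2 + 20*sqrt(2)*a^2 - 60*sqrt(2)*a + 12*a - 36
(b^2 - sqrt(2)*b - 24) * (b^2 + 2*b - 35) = b^4 - sqrt(2)*b^3 + 2*b^3 - 59*b^2 - 2*sqrt(2)*b^2 - 48*b + 35*sqrt(2)*b + 840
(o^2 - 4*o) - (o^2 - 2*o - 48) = 48 - 2*o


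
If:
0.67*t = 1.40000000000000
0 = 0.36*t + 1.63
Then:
No Solution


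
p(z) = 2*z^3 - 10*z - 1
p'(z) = 6*z^2 - 10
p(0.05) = -1.50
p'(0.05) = -9.98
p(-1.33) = 7.59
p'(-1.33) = 0.61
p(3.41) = 44.20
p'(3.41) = 59.77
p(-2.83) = -18.03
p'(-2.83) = 38.05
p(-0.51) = 3.83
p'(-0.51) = -8.44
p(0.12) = -2.20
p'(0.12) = -9.91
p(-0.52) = 3.92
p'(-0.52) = -8.38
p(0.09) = -1.90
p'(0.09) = -9.95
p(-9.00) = -1369.00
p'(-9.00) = 476.00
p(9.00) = 1367.00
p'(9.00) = 476.00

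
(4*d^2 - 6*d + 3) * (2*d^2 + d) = 8*d^4 - 8*d^3 + 3*d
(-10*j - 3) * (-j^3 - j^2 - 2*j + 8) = 10*j^4 + 13*j^3 + 23*j^2 - 74*j - 24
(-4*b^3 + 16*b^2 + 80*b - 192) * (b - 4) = -4*b^4 + 32*b^3 + 16*b^2 - 512*b + 768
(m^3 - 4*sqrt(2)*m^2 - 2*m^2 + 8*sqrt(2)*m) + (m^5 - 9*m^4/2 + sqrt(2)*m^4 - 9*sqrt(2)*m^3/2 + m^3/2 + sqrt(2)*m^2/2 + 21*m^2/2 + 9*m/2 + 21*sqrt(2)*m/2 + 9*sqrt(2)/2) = m^5 - 9*m^4/2 + sqrt(2)*m^4 - 9*sqrt(2)*m^3/2 + 3*m^3/2 - 7*sqrt(2)*m^2/2 + 17*m^2/2 + 9*m/2 + 37*sqrt(2)*m/2 + 9*sqrt(2)/2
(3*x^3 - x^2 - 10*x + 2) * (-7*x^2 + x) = -21*x^5 + 10*x^4 + 69*x^3 - 24*x^2 + 2*x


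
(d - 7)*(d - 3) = d^2 - 10*d + 21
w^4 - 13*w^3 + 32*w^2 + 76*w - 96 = (w - 8)*(w - 6)*(w - 1)*(w + 2)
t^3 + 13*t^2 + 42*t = t*(t + 6)*(t + 7)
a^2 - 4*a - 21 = (a - 7)*(a + 3)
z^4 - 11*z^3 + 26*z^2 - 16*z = z*(z - 8)*(z - 2)*(z - 1)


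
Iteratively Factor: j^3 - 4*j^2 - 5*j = (j)*(j^2 - 4*j - 5) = j*(j - 5)*(j + 1)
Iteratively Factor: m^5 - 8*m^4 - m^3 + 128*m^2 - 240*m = (m - 4)*(m^4 - 4*m^3 - 17*m^2 + 60*m) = (m - 4)*(m + 4)*(m^3 - 8*m^2 + 15*m) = (m - 5)*(m - 4)*(m + 4)*(m^2 - 3*m) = m*(m - 5)*(m - 4)*(m + 4)*(m - 3)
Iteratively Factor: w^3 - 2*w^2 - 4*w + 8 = (w - 2)*(w^2 - 4) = (w - 2)^2*(w + 2)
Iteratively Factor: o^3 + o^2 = (o + 1)*(o^2) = o*(o + 1)*(o)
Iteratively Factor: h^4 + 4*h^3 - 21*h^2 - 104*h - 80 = (h + 4)*(h^3 - 21*h - 20) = (h - 5)*(h + 4)*(h^2 + 5*h + 4) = (h - 5)*(h + 4)^2*(h + 1)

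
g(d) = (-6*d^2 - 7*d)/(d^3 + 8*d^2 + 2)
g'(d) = (-12*d - 7)/(d^3 + 8*d^2 + 2) + (-6*d^2 - 7*d)*(-3*d^2 - 16*d)/(d^3 + 8*d^2 + 2)^2 = (d^2*(3*d + 16)*(6*d + 7) - (12*d + 7)*(d^3 + 8*d^2 + 2))/(d^3 + 8*d^2 + 2)^2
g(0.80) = -1.24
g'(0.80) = 0.21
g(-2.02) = -0.39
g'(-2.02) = 0.36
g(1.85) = -0.94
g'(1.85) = 0.23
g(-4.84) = -1.40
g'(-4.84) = 0.54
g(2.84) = -0.76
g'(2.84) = 0.14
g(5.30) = -0.55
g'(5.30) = 0.06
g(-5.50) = -1.84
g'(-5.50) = 0.83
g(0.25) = -0.84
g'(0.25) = -2.57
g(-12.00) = 1.36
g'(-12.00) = 0.33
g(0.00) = 0.00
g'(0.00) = -3.50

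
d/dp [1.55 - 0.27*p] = -0.270000000000000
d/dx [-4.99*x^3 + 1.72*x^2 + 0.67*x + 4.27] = -14.97*x^2 + 3.44*x + 0.67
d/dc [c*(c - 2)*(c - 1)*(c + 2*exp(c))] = 2*c^3*exp(c) + 4*c^3 - 9*c^2 - 8*c*exp(c) + 4*c + 4*exp(c)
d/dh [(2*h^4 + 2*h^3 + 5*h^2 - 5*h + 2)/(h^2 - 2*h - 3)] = (4*h^5 - 10*h^4 - 32*h^3 - 23*h^2 - 34*h + 19)/(h^4 - 4*h^3 - 2*h^2 + 12*h + 9)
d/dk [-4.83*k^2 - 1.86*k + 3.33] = -9.66*k - 1.86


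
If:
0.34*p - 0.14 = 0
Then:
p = 0.41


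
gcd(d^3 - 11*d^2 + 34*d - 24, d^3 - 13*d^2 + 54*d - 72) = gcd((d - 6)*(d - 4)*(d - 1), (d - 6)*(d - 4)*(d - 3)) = d^2 - 10*d + 24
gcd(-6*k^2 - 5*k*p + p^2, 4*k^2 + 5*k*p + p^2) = k + p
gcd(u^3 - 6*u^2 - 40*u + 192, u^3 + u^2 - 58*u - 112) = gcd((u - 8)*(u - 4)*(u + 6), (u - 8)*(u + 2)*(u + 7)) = u - 8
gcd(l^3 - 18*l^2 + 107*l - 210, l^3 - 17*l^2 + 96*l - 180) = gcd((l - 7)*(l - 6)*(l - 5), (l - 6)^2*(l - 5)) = l^2 - 11*l + 30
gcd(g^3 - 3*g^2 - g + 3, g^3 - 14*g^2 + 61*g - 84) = g - 3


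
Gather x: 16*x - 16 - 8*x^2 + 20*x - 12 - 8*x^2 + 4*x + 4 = -16*x^2 + 40*x - 24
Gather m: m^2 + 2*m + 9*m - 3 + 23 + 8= m^2 + 11*m + 28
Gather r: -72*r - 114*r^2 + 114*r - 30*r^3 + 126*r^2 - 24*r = -30*r^3 + 12*r^2 + 18*r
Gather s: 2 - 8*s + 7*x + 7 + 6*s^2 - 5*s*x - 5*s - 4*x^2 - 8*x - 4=6*s^2 + s*(-5*x - 13) - 4*x^2 - x + 5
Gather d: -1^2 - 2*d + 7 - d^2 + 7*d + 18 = -d^2 + 5*d + 24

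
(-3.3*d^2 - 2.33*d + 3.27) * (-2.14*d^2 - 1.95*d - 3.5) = 7.062*d^4 + 11.4212*d^3 + 9.0957*d^2 + 1.7785*d - 11.445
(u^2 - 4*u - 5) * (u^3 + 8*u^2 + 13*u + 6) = u^5 + 4*u^4 - 24*u^3 - 86*u^2 - 89*u - 30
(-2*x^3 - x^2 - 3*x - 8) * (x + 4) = -2*x^4 - 9*x^3 - 7*x^2 - 20*x - 32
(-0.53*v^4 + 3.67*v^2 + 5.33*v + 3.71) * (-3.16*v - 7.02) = 1.6748*v^5 + 3.7206*v^4 - 11.5972*v^3 - 42.6062*v^2 - 49.1402*v - 26.0442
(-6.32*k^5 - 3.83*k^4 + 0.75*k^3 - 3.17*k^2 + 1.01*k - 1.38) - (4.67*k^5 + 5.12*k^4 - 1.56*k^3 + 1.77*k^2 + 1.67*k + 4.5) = -10.99*k^5 - 8.95*k^4 + 2.31*k^3 - 4.94*k^2 - 0.66*k - 5.88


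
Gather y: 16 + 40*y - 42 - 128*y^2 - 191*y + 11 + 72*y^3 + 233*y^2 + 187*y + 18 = 72*y^3 + 105*y^2 + 36*y + 3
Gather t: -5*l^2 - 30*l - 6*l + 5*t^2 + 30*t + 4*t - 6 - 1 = -5*l^2 - 36*l + 5*t^2 + 34*t - 7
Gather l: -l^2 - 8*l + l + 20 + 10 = -l^2 - 7*l + 30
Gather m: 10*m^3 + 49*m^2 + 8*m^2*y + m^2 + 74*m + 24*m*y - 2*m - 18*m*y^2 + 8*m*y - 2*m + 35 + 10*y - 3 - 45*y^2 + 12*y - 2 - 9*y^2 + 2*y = 10*m^3 + m^2*(8*y + 50) + m*(-18*y^2 + 32*y + 70) - 54*y^2 + 24*y + 30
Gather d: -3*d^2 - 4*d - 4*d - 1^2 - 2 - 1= -3*d^2 - 8*d - 4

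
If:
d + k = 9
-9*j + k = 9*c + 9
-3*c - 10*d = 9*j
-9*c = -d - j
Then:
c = 0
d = 0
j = 0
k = 9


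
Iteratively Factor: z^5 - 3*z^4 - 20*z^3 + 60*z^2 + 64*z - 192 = (z + 4)*(z^4 - 7*z^3 + 8*z^2 + 28*z - 48) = (z - 2)*(z + 4)*(z^3 - 5*z^2 - 2*z + 24) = (z - 3)*(z - 2)*(z + 4)*(z^2 - 2*z - 8) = (z - 4)*(z - 3)*(z - 2)*(z + 4)*(z + 2)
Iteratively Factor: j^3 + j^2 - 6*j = (j)*(j^2 + j - 6) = j*(j - 2)*(j + 3)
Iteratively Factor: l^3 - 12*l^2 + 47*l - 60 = (l - 4)*(l^2 - 8*l + 15) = (l - 5)*(l - 4)*(l - 3)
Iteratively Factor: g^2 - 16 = (g - 4)*(g + 4)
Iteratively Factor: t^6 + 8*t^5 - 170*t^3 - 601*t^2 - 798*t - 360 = (t - 5)*(t^5 + 13*t^4 + 65*t^3 + 155*t^2 + 174*t + 72) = (t - 5)*(t + 3)*(t^4 + 10*t^3 + 35*t^2 + 50*t + 24) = (t - 5)*(t + 3)*(t + 4)*(t^3 + 6*t^2 + 11*t + 6) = (t - 5)*(t + 2)*(t + 3)*(t + 4)*(t^2 + 4*t + 3) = (t - 5)*(t + 1)*(t + 2)*(t + 3)*(t + 4)*(t + 3)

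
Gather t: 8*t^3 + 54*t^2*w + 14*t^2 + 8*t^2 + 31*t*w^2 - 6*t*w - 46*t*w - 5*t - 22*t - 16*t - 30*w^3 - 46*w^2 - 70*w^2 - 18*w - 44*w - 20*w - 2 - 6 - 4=8*t^3 + t^2*(54*w + 22) + t*(31*w^2 - 52*w - 43) - 30*w^3 - 116*w^2 - 82*w - 12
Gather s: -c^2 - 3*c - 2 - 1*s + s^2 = -c^2 - 3*c + s^2 - s - 2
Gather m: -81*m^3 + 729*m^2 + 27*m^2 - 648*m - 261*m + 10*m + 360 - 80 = -81*m^3 + 756*m^2 - 899*m + 280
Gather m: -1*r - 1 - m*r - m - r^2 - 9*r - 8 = m*(-r - 1) - r^2 - 10*r - 9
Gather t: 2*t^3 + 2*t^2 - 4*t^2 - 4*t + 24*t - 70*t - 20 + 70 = 2*t^3 - 2*t^2 - 50*t + 50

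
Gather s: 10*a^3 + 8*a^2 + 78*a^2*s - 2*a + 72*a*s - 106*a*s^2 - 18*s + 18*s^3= 10*a^3 + 8*a^2 - 106*a*s^2 - 2*a + 18*s^3 + s*(78*a^2 + 72*a - 18)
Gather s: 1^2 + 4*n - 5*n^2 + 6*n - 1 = -5*n^2 + 10*n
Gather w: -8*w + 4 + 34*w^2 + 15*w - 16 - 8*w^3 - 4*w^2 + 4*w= -8*w^3 + 30*w^2 + 11*w - 12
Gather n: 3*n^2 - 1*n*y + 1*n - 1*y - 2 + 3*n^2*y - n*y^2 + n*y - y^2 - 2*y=n^2*(3*y + 3) + n*(1 - y^2) - y^2 - 3*y - 2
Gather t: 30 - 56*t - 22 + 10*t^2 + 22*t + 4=10*t^2 - 34*t + 12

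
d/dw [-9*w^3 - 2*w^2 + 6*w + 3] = -27*w^2 - 4*w + 6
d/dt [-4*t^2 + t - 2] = 1 - 8*t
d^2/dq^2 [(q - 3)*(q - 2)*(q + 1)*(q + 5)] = 12*q^2 + 6*q - 38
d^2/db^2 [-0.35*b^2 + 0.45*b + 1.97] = -0.700000000000000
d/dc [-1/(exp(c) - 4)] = exp(c)/(exp(c) - 4)^2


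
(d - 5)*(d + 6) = d^2 + d - 30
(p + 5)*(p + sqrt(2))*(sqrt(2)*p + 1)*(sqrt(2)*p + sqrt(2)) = 2*p^4 + 3*sqrt(2)*p^3 + 12*p^3 + 12*p^2 + 18*sqrt(2)*p^2 + 12*p + 15*sqrt(2)*p + 10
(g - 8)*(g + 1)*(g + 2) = g^3 - 5*g^2 - 22*g - 16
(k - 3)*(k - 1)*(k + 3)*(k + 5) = k^4 + 4*k^3 - 14*k^2 - 36*k + 45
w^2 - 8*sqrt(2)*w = w*(w - 8*sqrt(2))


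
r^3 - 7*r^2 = r^2*(r - 7)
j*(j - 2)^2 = j^3 - 4*j^2 + 4*j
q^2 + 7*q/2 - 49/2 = (q - 7/2)*(q + 7)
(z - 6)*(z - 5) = z^2 - 11*z + 30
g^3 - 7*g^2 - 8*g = g*(g - 8)*(g + 1)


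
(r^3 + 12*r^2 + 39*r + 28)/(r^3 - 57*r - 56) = (r + 4)/(r - 8)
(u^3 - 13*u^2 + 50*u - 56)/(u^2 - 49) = (u^2 - 6*u + 8)/(u + 7)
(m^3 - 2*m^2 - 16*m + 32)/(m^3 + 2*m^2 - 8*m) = (m - 4)/m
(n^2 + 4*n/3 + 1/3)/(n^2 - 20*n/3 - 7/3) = (n + 1)/(n - 7)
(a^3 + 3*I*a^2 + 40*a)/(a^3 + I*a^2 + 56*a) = (a - 5*I)/(a - 7*I)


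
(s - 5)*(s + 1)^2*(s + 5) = s^4 + 2*s^3 - 24*s^2 - 50*s - 25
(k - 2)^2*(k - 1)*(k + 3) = k^4 - 2*k^3 - 7*k^2 + 20*k - 12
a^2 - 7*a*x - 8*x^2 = (a - 8*x)*(a + x)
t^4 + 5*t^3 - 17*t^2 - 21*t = t*(t - 3)*(t + 1)*(t + 7)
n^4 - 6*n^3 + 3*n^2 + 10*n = n*(n - 5)*(n - 2)*(n + 1)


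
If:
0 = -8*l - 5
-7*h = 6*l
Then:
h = 15/28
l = -5/8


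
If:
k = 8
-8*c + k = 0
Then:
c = 1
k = 8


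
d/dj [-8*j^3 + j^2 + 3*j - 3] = -24*j^2 + 2*j + 3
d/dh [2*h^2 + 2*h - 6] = 4*h + 2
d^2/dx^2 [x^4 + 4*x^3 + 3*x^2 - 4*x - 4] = 12*x^2 + 24*x + 6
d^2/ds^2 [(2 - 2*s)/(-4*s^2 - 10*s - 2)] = 2*((s - 1)*(4*s + 5)^2 - 3*(2*s + 1)*(2*s^2 + 5*s + 1))/(2*s^2 + 5*s + 1)^3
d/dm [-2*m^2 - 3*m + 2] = -4*m - 3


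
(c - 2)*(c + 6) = c^2 + 4*c - 12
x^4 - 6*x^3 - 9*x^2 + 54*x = x*(x - 6)*(x - 3)*(x + 3)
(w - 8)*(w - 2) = w^2 - 10*w + 16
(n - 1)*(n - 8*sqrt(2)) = n^2 - 8*sqrt(2)*n - n + 8*sqrt(2)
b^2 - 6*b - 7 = (b - 7)*(b + 1)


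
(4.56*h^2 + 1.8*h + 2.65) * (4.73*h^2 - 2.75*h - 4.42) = 21.5688*h^4 - 4.026*h^3 - 12.5707*h^2 - 15.2435*h - 11.713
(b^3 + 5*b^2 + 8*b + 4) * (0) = 0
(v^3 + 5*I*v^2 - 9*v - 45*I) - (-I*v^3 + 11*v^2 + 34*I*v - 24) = v^3 + I*v^3 - 11*v^2 + 5*I*v^2 - 9*v - 34*I*v + 24 - 45*I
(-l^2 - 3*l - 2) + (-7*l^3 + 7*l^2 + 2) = -7*l^3 + 6*l^2 - 3*l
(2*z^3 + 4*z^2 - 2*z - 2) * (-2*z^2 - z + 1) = -4*z^5 - 10*z^4 + 2*z^3 + 10*z^2 - 2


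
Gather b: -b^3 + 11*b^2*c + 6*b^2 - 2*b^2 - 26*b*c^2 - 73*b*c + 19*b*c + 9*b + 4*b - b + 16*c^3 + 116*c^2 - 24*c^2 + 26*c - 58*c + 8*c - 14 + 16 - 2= -b^3 + b^2*(11*c + 4) + b*(-26*c^2 - 54*c + 12) + 16*c^3 + 92*c^2 - 24*c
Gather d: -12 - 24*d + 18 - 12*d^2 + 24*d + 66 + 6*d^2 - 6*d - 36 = -6*d^2 - 6*d + 36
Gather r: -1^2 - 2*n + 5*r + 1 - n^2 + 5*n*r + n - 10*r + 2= -n^2 - n + r*(5*n - 5) + 2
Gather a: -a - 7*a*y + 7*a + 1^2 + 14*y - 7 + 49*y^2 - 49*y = a*(6 - 7*y) + 49*y^2 - 35*y - 6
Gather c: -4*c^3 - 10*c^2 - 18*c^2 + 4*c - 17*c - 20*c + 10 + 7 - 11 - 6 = -4*c^3 - 28*c^2 - 33*c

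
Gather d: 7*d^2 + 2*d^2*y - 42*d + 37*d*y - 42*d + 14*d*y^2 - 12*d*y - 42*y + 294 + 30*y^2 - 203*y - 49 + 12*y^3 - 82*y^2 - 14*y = d^2*(2*y + 7) + d*(14*y^2 + 25*y - 84) + 12*y^3 - 52*y^2 - 259*y + 245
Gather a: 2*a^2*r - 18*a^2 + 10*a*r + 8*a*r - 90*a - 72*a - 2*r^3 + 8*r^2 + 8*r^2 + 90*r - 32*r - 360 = a^2*(2*r - 18) + a*(18*r - 162) - 2*r^3 + 16*r^2 + 58*r - 360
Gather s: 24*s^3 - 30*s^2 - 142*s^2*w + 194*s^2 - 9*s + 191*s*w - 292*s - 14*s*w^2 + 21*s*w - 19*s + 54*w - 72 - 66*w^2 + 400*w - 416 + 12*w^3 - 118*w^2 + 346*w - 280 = 24*s^3 + s^2*(164 - 142*w) + s*(-14*w^2 + 212*w - 320) + 12*w^3 - 184*w^2 + 800*w - 768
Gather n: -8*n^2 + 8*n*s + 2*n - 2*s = -8*n^2 + n*(8*s + 2) - 2*s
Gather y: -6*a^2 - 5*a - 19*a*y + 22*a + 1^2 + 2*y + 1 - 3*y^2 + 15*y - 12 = -6*a^2 + 17*a - 3*y^2 + y*(17 - 19*a) - 10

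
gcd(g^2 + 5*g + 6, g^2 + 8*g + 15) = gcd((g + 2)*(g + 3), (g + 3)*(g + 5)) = g + 3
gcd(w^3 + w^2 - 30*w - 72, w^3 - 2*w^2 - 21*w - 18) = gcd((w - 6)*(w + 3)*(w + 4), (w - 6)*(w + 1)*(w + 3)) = w^2 - 3*w - 18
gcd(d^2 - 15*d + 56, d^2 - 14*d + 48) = d - 8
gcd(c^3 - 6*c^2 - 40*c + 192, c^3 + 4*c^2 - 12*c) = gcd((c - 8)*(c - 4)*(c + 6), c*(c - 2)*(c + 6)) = c + 6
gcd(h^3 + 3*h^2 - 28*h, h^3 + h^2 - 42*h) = h^2 + 7*h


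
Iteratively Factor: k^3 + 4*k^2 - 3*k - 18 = (k + 3)*(k^2 + k - 6) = (k - 2)*(k + 3)*(k + 3)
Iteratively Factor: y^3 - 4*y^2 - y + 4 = (y + 1)*(y^2 - 5*y + 4) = (y - 4)*(y + 1)*(y - 1)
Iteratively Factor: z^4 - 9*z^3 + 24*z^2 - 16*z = (z - 1)*(z^3 - 8*z^2 + 16*z) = (z - 4)*(z - 1)*(z^2 - 4*z) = z*(z - 4)*(z - 1)*(z - 4)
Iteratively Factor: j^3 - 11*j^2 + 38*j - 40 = (j - 2)*(j^2 - 9*j + 20) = (j - 5)*(j - 2)*(j - 4)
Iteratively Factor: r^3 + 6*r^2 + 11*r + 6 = (r + 1)*(r^2 + 5*r + 6) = (r + 1)*(r + 3)*(r + 2)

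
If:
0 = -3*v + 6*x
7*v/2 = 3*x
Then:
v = 0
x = 0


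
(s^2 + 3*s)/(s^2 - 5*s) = (s + 3)/(s - 5)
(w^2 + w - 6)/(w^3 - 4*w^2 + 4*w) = (w + 3)/(w*(w - 2))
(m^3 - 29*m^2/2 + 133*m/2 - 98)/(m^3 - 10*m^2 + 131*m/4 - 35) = 2*(m - 7)/(2*m - 5)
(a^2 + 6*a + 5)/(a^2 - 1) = (a + 5)/(a - 1)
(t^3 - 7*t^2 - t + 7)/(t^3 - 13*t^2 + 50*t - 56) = (t^2 - 1)/(t^2 - 6*t + 8)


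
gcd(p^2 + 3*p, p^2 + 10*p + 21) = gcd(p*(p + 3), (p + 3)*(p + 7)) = p + 3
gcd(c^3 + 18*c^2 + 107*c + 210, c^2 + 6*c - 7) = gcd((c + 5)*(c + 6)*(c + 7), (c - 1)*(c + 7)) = c + 7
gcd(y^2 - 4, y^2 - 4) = y^2 - 4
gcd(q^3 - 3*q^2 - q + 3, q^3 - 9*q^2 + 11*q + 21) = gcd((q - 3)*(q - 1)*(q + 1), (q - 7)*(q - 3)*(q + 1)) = q^2 - 2*q - 3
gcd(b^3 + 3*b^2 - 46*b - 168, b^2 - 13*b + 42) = b - 7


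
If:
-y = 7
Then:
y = -7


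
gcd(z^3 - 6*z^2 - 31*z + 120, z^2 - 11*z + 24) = z^2 - 11*z + 24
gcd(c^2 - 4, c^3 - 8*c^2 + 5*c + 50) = c + 2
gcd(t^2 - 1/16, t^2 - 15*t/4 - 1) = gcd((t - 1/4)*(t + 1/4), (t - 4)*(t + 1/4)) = t + 1/4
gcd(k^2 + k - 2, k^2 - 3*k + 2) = k - 1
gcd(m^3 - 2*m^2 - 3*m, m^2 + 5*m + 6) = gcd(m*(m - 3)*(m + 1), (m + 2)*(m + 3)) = 1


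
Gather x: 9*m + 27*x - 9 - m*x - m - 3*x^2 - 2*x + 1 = 8*m - 3*x^2 + x*(25 - m) - 8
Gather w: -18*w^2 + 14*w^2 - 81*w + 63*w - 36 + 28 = -4*w^2 - 18*w - 8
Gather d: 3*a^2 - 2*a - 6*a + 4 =3*a^2 - 8*a + 4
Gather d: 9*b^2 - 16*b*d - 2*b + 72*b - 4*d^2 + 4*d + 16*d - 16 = 9*b^2 + 70*b - 4*d^2 + d*(20 - 16*b) - 16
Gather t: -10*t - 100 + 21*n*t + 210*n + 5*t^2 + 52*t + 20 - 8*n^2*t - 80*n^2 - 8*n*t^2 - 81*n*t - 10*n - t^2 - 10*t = -80*n^2 + 200*n + t^2*(4 - 8*n) + t*(-8*n^2 - 60*n + 32) - 80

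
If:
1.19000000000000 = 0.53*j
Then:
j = 2.25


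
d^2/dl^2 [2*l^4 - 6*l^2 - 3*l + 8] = 24*l^2 - 12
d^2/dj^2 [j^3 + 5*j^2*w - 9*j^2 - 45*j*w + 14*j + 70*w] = 6*j + 10*w - 18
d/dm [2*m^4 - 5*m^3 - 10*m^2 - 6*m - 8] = 8*m^3 - 15*m^2 - 20*m - 6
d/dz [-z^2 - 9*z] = -2*z - 9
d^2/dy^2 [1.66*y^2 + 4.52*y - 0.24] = 3.32000000000000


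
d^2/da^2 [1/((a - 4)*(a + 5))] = 2*((a - 4)^2 + (a - 4)*(a + 5) + (a + 5)^2)/((a - 4)^3*(a + 5)^3)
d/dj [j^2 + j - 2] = 2*j + 1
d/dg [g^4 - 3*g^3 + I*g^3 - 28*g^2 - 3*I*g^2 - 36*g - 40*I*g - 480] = 4*g^3 + g^2*(-9 + 3*I) + g*(-56 - 6*I) - 36 - 40*I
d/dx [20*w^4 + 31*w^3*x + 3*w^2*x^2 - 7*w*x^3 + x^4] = 31*w^3 + 6*w^2*x - 21*w*x^2 + 4*x^3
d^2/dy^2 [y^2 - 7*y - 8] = 2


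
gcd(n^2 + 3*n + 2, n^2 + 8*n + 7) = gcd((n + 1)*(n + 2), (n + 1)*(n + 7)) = n + 1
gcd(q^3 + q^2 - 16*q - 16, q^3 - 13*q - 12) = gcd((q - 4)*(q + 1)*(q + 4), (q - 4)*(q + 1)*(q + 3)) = q^2 - 3*q - 4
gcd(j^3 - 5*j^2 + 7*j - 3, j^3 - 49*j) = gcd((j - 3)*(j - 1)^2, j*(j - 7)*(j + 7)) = 1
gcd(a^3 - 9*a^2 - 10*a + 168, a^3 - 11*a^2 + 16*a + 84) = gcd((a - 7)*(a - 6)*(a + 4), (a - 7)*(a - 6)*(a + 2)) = a^2 - 13*a + 42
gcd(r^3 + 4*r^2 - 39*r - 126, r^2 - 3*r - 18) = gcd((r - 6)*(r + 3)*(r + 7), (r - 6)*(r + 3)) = r^2 - 3*r - 18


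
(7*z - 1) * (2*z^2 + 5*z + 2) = 14*z^3 + 33*z^2 + 9*z - 2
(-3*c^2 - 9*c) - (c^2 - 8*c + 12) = -4*c^2 - c - 12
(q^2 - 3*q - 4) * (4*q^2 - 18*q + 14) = 4*q^4 - 30*q^3 + 52*q^2 + 30*q - 56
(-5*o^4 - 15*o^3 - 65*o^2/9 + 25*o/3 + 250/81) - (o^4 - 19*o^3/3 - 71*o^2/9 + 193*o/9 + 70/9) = -6*o^4 - 26*o^3/3 + 2*o^2/3 - 118*o/9 - 380/81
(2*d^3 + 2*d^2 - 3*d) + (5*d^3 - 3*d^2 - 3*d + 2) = 7*d^3 - d^2 - 6*d + 2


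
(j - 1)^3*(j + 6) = j^4 + 3*j^3 - 15*j^2 + 17*j - 6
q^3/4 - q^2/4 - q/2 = q*(q/4 + 1/4)*(q - 2)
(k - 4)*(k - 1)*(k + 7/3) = k^3 - 8*k^2/3 - 23*k/3 + 28/3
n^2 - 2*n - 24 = (n - 6)*(n + 4)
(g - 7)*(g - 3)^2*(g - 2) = g^4 - 15*g^3 + 77*g^2 - 165*g + 126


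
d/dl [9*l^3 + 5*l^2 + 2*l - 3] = 27*l^2 + 10*l + 2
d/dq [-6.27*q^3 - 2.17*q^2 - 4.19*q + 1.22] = -18.81*q^2 - 4.34*q - 4.19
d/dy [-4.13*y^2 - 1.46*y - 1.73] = -8.26*y - 1.46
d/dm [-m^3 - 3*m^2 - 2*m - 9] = -3*m^2 - 6*m - 2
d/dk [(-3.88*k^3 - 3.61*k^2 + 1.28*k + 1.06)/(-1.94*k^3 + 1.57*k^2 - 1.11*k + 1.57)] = (-13.095*k^4 + 13.58*k^3 - 10.1081*k^2 - 14.6638*k + 3.1862)/(3.7636*k^6 - 6.0916*k^5 + 6.7717*k^4 - 9.577*k^3 + 6.1619*k^2 - 3.4854*k + 2.4649)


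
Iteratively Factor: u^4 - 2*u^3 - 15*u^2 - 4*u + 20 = (u + 2)*(u^3 - 4*u^2 - 7*u + 10) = (u - 5)*(u + 2)*(u^2 + u - 2) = (u - 5)*(u - 1)*(u + 2)*(u + 2)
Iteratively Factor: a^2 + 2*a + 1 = (a + 1)*(a + 1)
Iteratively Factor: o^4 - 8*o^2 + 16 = (o + 2)*(o^3 - 2*o^2 - 4*o + 8) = (o - 2)*(o + 2)*(o^2 - 4) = (o - 2)*(o + 2)^2*(o - 2)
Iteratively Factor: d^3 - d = (d - 1)*(d^2 + d) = d*(d - 1)*(d + 1)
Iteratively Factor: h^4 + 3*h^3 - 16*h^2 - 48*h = (h - 4)*(h^3 + 7*h^2 + 12*h) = h*(h - 4)*(h^2 + 7*h + 12) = h*(h - 4)*(h + 4)*(h + 3)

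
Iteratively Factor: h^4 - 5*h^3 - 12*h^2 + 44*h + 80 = (h + 2)*(h^3 - 7*h^2 + 2*h + 40) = (h - 4)*(h + 2)*(h^2 - 3*h - 10) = (h - 4)*(h + 2)^2*(h - 5)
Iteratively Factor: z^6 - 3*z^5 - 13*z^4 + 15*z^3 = (z - 5)*(z^5 + 2*z^4 - 3*z^3) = z*(z - 5)*(z^4 + 2*z^3 - 3*z^2) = z^2*(z - 5)*(z^3 + 2*z^2 - 3*z) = z^2*(z - 5)*(z - 1)*(z^2 + 3*z) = z^3*(z - 5)*(z - 1)*(z + 3)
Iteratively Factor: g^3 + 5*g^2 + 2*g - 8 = (g - 1)*(g^2 + 6*g + 8) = (g - 1)*(g + 4)*(g + 2)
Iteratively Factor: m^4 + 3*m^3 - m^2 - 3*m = (m - 1)*(m^3 + 4*m^2 + 3*m) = (m - 1)*(m + 3)*(m^2 + m) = m*(m - 1)*(m + 3)*(m + 1)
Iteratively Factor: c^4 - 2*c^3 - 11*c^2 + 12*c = (c - 1)*(c^3 - c^2 - 12*c) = (c - 4)*(c - 1)*(c^2 + 3*c) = (c - 4)*(c - 1)*(c + 3)*(c)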